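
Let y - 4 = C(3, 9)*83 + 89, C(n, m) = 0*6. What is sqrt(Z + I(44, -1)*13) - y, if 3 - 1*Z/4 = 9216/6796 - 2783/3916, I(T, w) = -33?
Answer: -93 + 2*I*sqrt(2398409233951)/151211 ≈ -93.0 + 20.484*I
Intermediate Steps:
C(n, m) = 0
Z = 1424155/151211 (Z = 12 - 4*(9216/6796 - 2783/3916) = 12 - 4*(9216*(1/6796) - 2783*1/3916) = 12 - 4*(2304/1699 - 253/356) = 12 - 4*390377/604844 = 12 - 390377/151211 = 1424155/151211 ≈ 9.4183)
y = 93 (y = 4 + (0*83 + 89) = 4 + (0 + 89) = 4 + 89 = 93)
sqrt(Z + I(44, -1)*13) - y = sqrt(1424155/151211 - 33*13) - 1*93 = sqrt(1424155/151211 - 429) - 93 = sqrt(-63445364/151211) - 93 = 2*I*sqrt(2398409233951)/151211 - 93 = -93 + 2*I*sqrt(2398409233951)/151211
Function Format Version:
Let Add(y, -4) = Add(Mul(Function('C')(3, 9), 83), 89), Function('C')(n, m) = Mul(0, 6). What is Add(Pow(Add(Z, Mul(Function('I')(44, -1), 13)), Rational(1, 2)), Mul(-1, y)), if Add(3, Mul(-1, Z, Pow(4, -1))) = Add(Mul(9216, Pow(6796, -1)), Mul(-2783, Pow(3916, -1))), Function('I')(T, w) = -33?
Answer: Add(-93, Mul(Rational(2, 151211), I, Pow(2398409233951, Rational(1, 2)))) ≈ Add(-93.000, Mul(20.484, I))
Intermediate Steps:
Function('C')(n, m) = 0
Z = Rational(1424155, 151211) (Z = Add(12, Mul(-4, Add(Mul(9216, Pow(6796, -1)), Mul(-2783, Pow(3916, -1))))) = Add(12, Mul(-4, Add(Mul(9216, Rational(1, 6796)), Mul(-2783, Rational(1, 3916))))) = Add(12, Mul(-4, Add(Rational(2304, 1699), Rational(-253, 356)))) = Add(12, Mul(-4, Rational(390377, 604844))) = Add(12, Rational(-390377, 151211)) = Rational(1424155, 151211) ≈ 9.4183)
y = 93 (y = Add(4, Add(Mul(0, 83), 89)) = Add(4, Add(0, 89)) = Add(4, 89) = 93)
Add(Pow(Add(Z, Mul(Function('I')(44, -1), 13)), Rational(1, 2)), Mul(-1, y)) = Add(Pow(Add(Rational(1424155, 151211), Mul(-33, 13)), Rational(1, 2)), Mul(-1, 93)) = Add(Pow(Add(Rational(1424155, 151211), -429), Rational(1, 2)), -93) = Add(Pow(Rational(-63445364, 151211), Rational(1, 2)), -93) = Add(Mul(Rational(2, 151211), I, Pow(2398409233951, Rational(1, 2))), -93) = Add(-93, Mul(Rational(2, 151211), I, Pow(2398409233951, Rational(1, 2))))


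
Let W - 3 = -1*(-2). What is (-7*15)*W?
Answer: -525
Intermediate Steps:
W = 5 (W = 3 - 1*(-2) = 3 + 2 = 5)
(-7*15)*W = -7*15*5 = -105*5 = -525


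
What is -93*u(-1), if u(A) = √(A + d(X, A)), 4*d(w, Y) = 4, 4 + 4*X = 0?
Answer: 0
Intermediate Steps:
X = -1 (X = -1 + (¼)*0 = -1 + 0 = -1)
d(w, Y) = 1 (d(w, Y) = (¼)*4 = 1)
u(A) = √(1 + A) (u(A) = √(A + 1) = √(1 + A))
-93*u(-1) = -93*√(1 - 1) = -93*√0 = -93*0 = 0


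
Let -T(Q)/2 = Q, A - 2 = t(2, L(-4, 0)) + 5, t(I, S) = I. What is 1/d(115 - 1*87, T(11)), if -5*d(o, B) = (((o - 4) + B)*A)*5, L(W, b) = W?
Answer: -1/18 ≈ -0.055556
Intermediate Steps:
A = 9 (A = 2 + (2 + 5) = 2 + 7 = 9)
T(Q) = -2*Q
d(o, B) = 36 - 9*B - 9*o (d(o, B) = -((o - 4) + B)*9*5/5 = -((-4 + o) + B)*9*5/5 = -(-4 + B + o)*9*5/5 = -(-36 + 9*B + 9*o)*5/5 = -(-180 + 45*B + 45*o)/5 = 36 - 9*B - 9*o)
1/d(115 - 1*87, T(11)) = 1/(36 - (-18)*11 - 9*(115 - 1*87)) = 1/(36 - 9*(-22) - 9*(115 - 87)) = 1/(36 + 198 - 9*28) = 1/(36 + 198 - 252) = 1/(-18) = -1/18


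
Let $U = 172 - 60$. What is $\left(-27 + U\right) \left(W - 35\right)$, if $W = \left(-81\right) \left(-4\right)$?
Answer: $24565$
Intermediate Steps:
$U = 112$ ($U = 172 - 60 = 112$)
$W = 324$
$\left(-27 + U\right) \left(W - 35\right) = \left(-27 + 112\right) \left(324 - 35\right) = 85 \cdot 289 = 24565$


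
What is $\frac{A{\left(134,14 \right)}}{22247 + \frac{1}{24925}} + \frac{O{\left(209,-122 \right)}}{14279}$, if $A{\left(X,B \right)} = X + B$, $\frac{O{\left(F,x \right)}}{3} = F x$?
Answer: $- \frac{10590936143011}{1979449492701} \approx -5.3504$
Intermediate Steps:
$O{\left(F,x \right)} = 3 F x$
$A{\left(X,B \right)} = B + X$
$\frac{A{\left(134,14 \right)}}{22247 + \frac{1}{24925}} + \frac{O{\left(209,-122 \right)}}{14279} = \frac{14 + 134}{22247 + \frac{1}{24925}} + \frac{3 \cdot 209 \left(-122\right)}{14279} = \frac{148}{22247 + \frac{1}{24925}} - \frac{76494}{14279} = \frac{148}{\frac{554506476}{24925}} - \frac{76494}{14279} = 148 \cdot \frac{24925}{554506476} - \frac{76494}{14279} = \frac{922225}{138626619} - \frac{76494}{14279} = - \frac{10590936143011}{1979449492701}$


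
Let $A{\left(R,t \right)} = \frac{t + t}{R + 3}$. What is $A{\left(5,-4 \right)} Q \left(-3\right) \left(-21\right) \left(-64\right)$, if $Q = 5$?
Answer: $20160$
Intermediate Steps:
$A{\left(R,t \right)} = \frac{2 t}{3 + R}$
$A{\left(5,-4 \right)} Q \left(-3\right) \left(-21\right) \left(-64\right) = 2 \left(-4\right) \frac{1}{3 + 5} \cdot 5 \left(-3\right) \left(-21\right) \left(-64\right) = 2 \left(-4\right) \frac{1}{8} \cdot 5 \left(-3\right) \left(-21\right) \left(-64\right) = \left(-1\right) 5 \left(-3\right) \left(-21\right) \left(-64\right) = \left(-5\right) \left(-3\right) \left(-21\right) \left(-64\right) = 15 \left(-21\right) \left(-64\right) = \left(-315\right) \left(-64\right) = 20160$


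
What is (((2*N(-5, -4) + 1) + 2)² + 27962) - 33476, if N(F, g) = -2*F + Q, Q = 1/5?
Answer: -124161/25 ≈ -4966.4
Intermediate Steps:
Q = ⅕ (Q = 1*(⅕) = ⅕ ≈ 0.20000)
N(F, g) = ⅕ - 2*F (N(F, g) = -2*F + ⅕ = ⅕ - 2*F)
(((2*N(-5, -4) + 1) + 2)² + 27962) - 33476 = (((2*(⅕ - 2*(-5)) + 1) + 2)² + 27962) - 33476 = (((2*(⅕ + 10) + 1) + 2)² + 27962) - 33476 = (((2*(51/5) + 1) + 2)² + 27962) - 33476 = (((102/5 + 1) + 2)² + 27962) - 33476 = ((107/5 + 2)² + 27962) - 33476 = ((117/5)² + 27962) - 33476 = (13689/25 + 27962) - 33476 = 712739/25 - 33476 = -124161/25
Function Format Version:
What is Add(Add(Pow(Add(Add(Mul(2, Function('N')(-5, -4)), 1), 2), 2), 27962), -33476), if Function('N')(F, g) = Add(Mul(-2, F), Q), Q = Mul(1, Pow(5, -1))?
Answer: Rational(-124161, 25) ≈ -4966.4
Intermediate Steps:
Q = Rational(1, 5) (Q = Mul(1, Rational(1, 5)) = Rational(1, 5) ≈ 0.20000)
Function('N')(F, g) = Add(Rational(1, 5), Mul(-2, F)) (Function('N')(F, g) = Add(Mul(-2, F), Rational(1, 5)) = Add(Rational(1, 5), Mul(-2, F)))
Add(Add(Pow(Add(Add(Mul(2, Function('N')(-5, -4)), 1), 2), 2), 27962), -33476) = Add(Add(Pow(Add(Add(Mul(2, Add(Rational(1, 5), Mul(-2, -5))), 1), 2), 2), 27962), -33476) = Add(Add(Pow(Add(Add(Mul(2, Add(Rational(1, 5), 10)), 1), 2), 2), 27962), -33476) = Add(Add(Pow(Add(Add(Mul(2, Rational(51, 5)), 1), 2), 2), 27962), -33476) = Add(Add(Pow(Add(Add(Rational(102, 5), 1), 2), 2), 27962), -33476) = Add(Add(Pow(Add(Rational(107, 5), 2), 2), 27962), -33476) = Add(Add(Pow(Rational(117, 5), 2), 27962), -33476) = Add(Add(Rational(13689, 25), 27962), -33476) = Add(Rational(712739, 25), -33476) = Rational(-124161, 25)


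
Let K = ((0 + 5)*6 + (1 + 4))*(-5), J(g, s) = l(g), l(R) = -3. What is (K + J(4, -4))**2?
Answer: 31684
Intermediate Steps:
J(g, s) = -3
K = -175 (K = (5*6 + 5)*(-5) = (30 + 5)*(-5) = 35*(-5) = -175)
(K + J(4, -4))**2 = (-175 - 3)**2 = (-178)**2 = 31684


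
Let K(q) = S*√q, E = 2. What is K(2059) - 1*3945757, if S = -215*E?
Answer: -3945757 - 430*√2059 ≈ -3.9653e+6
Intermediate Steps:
S = -430 (S = -215*2 = -430)
K(q) = -430*√q
K(2059) - 1*3945757 = -430*√2059 - 1*3945757 = -430*√2059 - 3945757 = -3945757 - 430*√2059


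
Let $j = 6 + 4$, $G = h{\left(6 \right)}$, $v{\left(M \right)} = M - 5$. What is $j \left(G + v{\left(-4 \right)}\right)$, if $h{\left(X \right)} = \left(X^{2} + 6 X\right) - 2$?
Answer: $610$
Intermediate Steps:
$v{\left(M \right)} = -5 + M$ ($v{\left(M \right)} = M - 5 = -5 + M$)
$h{\left(X \right)} = -2 + X^{2} + 6 X$ ($h{\left(X \right)} = \left(X^{2} + 6 X\right) - 2 = -2 + X^{2} + 6 X$)
$G = 70$ ($G = -2 + 6^{2} + 6 \cdot 6 = -2 + 36 + 36 = 70$)
$j = 10$
$j \left(G + v{\left(-4 \right)}\right) = 10 \left(70 - 9\right) = 10 \cdot 61 = 610$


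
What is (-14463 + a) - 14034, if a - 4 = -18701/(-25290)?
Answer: -720569269/25290 ≈ -28492.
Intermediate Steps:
a = 119861/25290 (a = 4 - 18701/(-25290) = 4 - 18701*(-1/25290) = 4 + 18701/25290 = 119861/25290 ≈ 4.7395)
(-14463 + a) - 14034 = (-14463 + 119861/25290) - 14034 = -365649409/25290 - 14034 = -720569269/25290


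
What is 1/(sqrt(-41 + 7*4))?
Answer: -I*sqrt(13)/13 ≈ -0.27735*I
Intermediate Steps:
1/(sqrt(-41 + 7*4)) = 1/(sqrt(-41 + 28)) = 1/(sqrt(-13)) = 1/(I*sqrt(13)) = -I*sqrt(13)/13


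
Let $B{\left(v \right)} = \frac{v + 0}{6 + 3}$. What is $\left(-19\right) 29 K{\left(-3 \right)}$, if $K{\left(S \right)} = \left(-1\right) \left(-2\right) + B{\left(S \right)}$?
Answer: $- \frac{2755}{3} \approx -918.33$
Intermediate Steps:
$B{\left(v \right)} = \frac{v}{9}$
$K{\left(S \right)} = 2 + \frac{S}{9}$ ($K{\left(S \right)} = \left(-1\right) \left(-2\right) + \frac{S}{9} = 2 + \frac{S}{9}$)
$\left(-19\right) 29 K{\left(-3 \right)} = \left(-19\right) 29 \left(2 + \frac{1}{9} \left(-3\right)\right) = - 551 \left(2 - \frac{1}{3}\right) = \left(-551\right) \frac{5}{3} = - \frac{2755}{3}$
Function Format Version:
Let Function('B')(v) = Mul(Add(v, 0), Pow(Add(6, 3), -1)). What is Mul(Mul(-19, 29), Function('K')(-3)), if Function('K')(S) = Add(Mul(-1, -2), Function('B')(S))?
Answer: Rational(-2755, 3) ≈ -918.33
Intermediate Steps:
Function('B')(v) = Mul(Rational(1, 9), v) (Function('B')(v) = Mul(v, Pow(9, -1)) = Mul(v, Rational(1, 9)) = Mul(Rational(1, 9), v))
Function('K')(S) = Add(2, Mul(Rational(1, 9), S)) (Function('K')(S) = Add(Mul(-1, -2), Mul(Rational(1, 9), S)) = Add(2, Mul(Rational(1, 9), S)))
Mul(Mul(-19, 29), Function('K')(-3)) = Mul(Mul(-19, 29), Add(2, Mul(Rational(1, 9), -3))) = Mul(-551, Add(2, Rational(-1, 3))) = Mul(-551, Rational(5, 3)) = Rational(-2755, 3)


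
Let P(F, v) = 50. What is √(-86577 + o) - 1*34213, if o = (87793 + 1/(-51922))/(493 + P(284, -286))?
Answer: -34213 + I*√7632217019462072518/9397882 ≈ -34213.0 + 293.96*I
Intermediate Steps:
o = 1519462715/9397882 (o = (87793 + 1/(-51922))/(493 + 50) = (87793 - 1/51922)/543 = (4558388145/51922)*(1/543) = 1519462715/9397882 ≈ 161.68)
√(-86577 + o) - 1*34213 = √(-86577 + 1519462715/9397882) - 1*34213 = √(-812120967199/9397882) - 34213 = I*√7632217019462072518/9397882 - 34213 = -34213 + I*√7632217019462072518/9397882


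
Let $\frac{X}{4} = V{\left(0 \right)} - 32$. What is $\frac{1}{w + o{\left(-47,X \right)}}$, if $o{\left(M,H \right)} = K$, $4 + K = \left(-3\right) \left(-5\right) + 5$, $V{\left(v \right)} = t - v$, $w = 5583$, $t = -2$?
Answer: $\frac{1}{5599} \approx 0.0001786$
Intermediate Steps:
$V{\left(v \right)} = -2 - v$
$X = -136$ ($X = 4 \left(\left(-2 - 0\right) - 32\right) = 4 \left(\left(-2 + 0\right) - 32\right) = 4 \left(-2 - 32\right) = 4 \left(-34\right) = -136$)
$K = 16$ ($K = -4 + \left(\left(-3\right) \left(-5\right) + 5\right) = -4 + \left(15 + 5\right) = -4 + 20 = 16$)
$o{\left(M,H \right)} = 16$
$\frac{1}{w + o{\left(-47,X \right)}} = \frac{1}{5583 + 16} = \frac{1}{5599}$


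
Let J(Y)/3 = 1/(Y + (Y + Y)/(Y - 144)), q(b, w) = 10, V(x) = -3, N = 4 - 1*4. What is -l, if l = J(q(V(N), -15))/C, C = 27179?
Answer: -67/5979380 ≈ -1.1205e-5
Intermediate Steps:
N = 0 (N = 4 - 4 = 0)
J(Y) = 3/(Y + 2*Y/(-144 + Y)) (J(Y) = 3/(Y + (Y + Y)/(Y - 144)) = 3/(Y + (2*Y)/(-144 + Y)) = 3/(Y + 2*Y/(-144 + Y)))
l = 67/5979380 (l = (3*(-144 + 10)/(10*(-142 + 10)))/27179 = (3*(1/10)*(-134)/(-132))*(1/27179) = (3*(1/10)*(-1/132)*(-134))*(1/27179) = (67/220)*(1/27179) = 67/5979380 ≈ 1.1205e-5)
-l = -1*67/5979380 = -67/5979380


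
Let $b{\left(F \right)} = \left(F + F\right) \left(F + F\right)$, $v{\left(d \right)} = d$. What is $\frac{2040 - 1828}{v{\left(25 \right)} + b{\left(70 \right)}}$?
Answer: $\frac{212}{19625} \approx 0.010803$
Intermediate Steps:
$b{\left(F \right)} = 4 F^{2}$ ($b{\left(F \right)} = 2 F 2 F = 4 F^{2}$)
$\frac{2040 - 1828}{v{\left(25 \right)} + b{\left(70 \right)}} = \frac{2040 - 1828}{25 + 4 \cdot 70^{2}} = \frac{212}{25 + 4 \cdot 4900} = \frac{212}{25 + 19600} = \frac{212}{19625}$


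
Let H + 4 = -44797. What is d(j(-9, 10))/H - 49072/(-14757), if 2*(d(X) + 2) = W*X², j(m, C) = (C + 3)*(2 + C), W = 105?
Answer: -16655629294/661128357 ≈ -25.193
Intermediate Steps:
j(m, C) = (2 + C)*(3 + C) (j(m, C) = (3 + C)*(2 + C) = (2 + C)*(3 + C))
H = -44801 (H = -4 - 44797 = -44801)
d(X) = -2 + 105*X²/2 (d(X) = -2 + (105*X²)/2 = -2 + 105*X²/2)
d(j(-9, 10))/H - 49072/(-14757) = (-2 + 105*(6 + 10² + 5*10)²/2)/(-44801) - 49072/(-14757) = (-2 + 105*(6 + 100 + 50)²/2)*(-1/44801) - 49072*(-1/14757) = (-2 + (105/2)*156²)*(-1/44801) + 49072/14757 = (-2 + (105/2)*24336)*(-1/44801) + 49072/14757 = (-2 + 1277640)*(-1/44801) + 49072/14757 = 1277638*(-1/44801) + 49072/14757 = -1277638/44801 + 49072/14757 = -16655629294/661128357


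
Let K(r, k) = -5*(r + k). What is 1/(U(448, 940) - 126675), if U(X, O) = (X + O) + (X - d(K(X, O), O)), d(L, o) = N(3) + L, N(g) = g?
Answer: -1/117902 ≈ -8.4816e-6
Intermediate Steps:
K(r, k) = -5*k - 5*r (K(r, k) = -5*(k + r) = -5*k - 5*r)
d(L, o) = 3 + L
U(X, O) = -3 + 6*O + 7*X (U(X, O) = (X + O) + (X - (3 + (-5*O - 5*X))) = (O + X) + (X - (3 - 5*O - 5*X)) = (O + X) + (X + (-3 + 5*O + 5*X)) = (O + X) + (-3 + 5*O + 6*X) = -3 + 6*O + 7*X)
1/(U(448, 940) - 126675) = 1/((-3 + 6*940 + 7*448) - 126675) = 1/((-3 + 5640 + 3136) - 126675) = 1/(8773 - 126675) = 1/(-117902) = -1/117902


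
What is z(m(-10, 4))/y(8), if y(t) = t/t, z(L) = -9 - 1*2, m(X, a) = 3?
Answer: -11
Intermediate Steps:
z(L) = -11 (z(L) = -9 - 2 = -11)
y(t) = 1
z(m(-10, 4))/y(8) = -11/1 = -11*1 = -11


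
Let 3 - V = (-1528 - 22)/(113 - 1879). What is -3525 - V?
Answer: -3114449/883 ≈ -3527.1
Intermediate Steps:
V = 1874/883 (V = 3 - (-1528 - 22)/(113 - 1879) = 3 - (-1550)/(-1766) = 3 - (-1550)*(-1)/1766 = 3 - 1*775/883 = 3 - 775/883 = 1874/883 ≈ 2.1223)
-3525 - V = -3525 - 1*1874/883 = -3525 - 1874/883 = -3114449/883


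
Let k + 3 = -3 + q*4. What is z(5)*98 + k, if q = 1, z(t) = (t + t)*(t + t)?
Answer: 9798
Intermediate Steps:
z(t) = 4*t**2 (z(t) = (2*t)*(2*t) = 4*t**2)
k = -2 (k = -3 + (-3 + 1*4) = -3 + (-3 + 4) = -3 + 1 = -2)
z(5)*98 + k = (4*5**2)*98 - 2 = (4*25)*98 - 2 = 100*98 - 2 = 9800 - 2 = 9798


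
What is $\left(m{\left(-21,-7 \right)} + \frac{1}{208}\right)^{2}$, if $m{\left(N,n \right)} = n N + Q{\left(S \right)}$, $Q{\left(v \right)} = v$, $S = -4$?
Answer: $\frac{884765025}{43264} \approx 20450.0$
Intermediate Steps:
$m{\left(N,n \right)} = -4 + N n$ ($m{\left(N,n \right)} = n N - 4 = N n - 4 = -4 + N n$)
$\left(m{\left(-21,-7 \right)} + \frac{1}{208}\right)^{2} = \left(\left(-4 - -147\right) + \frac{1}{208}\right)^{2} = \left(\left(-4 + 147\right) + \frac{1}{208}\right)^{2} = \left(143 + \frac{1}{208}\right)^{2} = \left(\frac{29745}{208}\right)^{2} = \frac{884765025}{43264}$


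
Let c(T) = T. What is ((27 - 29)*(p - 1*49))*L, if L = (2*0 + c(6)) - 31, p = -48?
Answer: -4850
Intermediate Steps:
L = -25 (L = (2*0 + 6) - 31 = (0 + 6) - 31 = 6 - 31 = -25)
((27 - 29)*(p - 1*49))*L = ((27 - 29)*(-48 - 1*49))*(-25) = -2*(-48 - 49)*(-25) = -2*(-97)*(-25) = 194*(-25) = -4850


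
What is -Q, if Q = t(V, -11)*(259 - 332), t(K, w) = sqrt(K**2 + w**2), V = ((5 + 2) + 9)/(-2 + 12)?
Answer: 73*sqrt(3089)/5 ≈ 811.45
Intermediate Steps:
V = 8/5 (V = (7 + 9)/10 = 16*(1/10) = 8/5 ≈ 1.6000)
Q = -73*sqrt(3089)/5 (Q = sqrt((8/5)**2 + (-11)**2)*(259 - 332) = sqrt(64/25 + 121)*(-73) = sqrt(3089/25)*(-73) = (sqrt(3089)/5)*(-73) = -73*sqrt(3089)/5 ≈ -811.45)
-Q = -(-73)*sqrt(3089)/5 = 73*sqrt(3089)/5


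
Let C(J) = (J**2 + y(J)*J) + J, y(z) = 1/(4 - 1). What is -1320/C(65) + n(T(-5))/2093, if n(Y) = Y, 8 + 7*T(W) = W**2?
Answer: -889201/2915549 ≈ -0.30499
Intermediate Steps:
T(W) = -8/7 + W**2/7
y(z) = 1/3
C(J) = J**2 + 4*J/3 (C(J) = (J**2 + J/3) + J = J**2 + 4*J/3)
-1320/C(65) + n(T(-5))/2093 = -1320*3/(65*(4 + 3*65)) + (-8/7 + (1/7)*(-5)**2)/2093 = -1320*3/(65*(4 + 195)) + (-8/7 + (1/7)*25)*(1/2093) = -1320/((1/3)*65*199) + (-8/7 + 25/7)*(1/2093) = -1320/12935/3 + (17/7)*(1/2093) = -1320*3/12935 + 17/14651 = -792/2587 + 17/14651 = -889201/2915549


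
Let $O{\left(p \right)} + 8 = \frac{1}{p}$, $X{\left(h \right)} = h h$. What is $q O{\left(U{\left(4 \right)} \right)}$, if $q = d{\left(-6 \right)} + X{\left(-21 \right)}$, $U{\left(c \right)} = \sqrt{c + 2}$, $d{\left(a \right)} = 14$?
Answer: $-3640 + \frac{455 \sqrt{6}}{6} \approx -3454.2$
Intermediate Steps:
$X{\left(h \right)} = h^{2}$
$U{\left(c \right)} = \sqrt{2 + c}$
$O{\left(p \right)} = -8 + \frac{1}{p}$
$q = 455$ ($q = 14 + \left(-21\right)^{2} = 14 + 441 = 455$)
$q O{\left(U{\left(4 \right)} \right)} = 455 \left(-8 + \frac{1}{\sqrt{2 + 4}}\right) = 455 \left(-8 + \frac{1}{\sqrt{6}}\right) = 455 \left(-8 + \frac{\sqrt{6}}{6}\right) = -3640 + \frac{455 \sqrt{6}}{6}$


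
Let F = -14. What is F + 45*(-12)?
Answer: -554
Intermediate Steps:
F + 45*(-12) = -14 + 45*(-12) = -14 - 540 = -554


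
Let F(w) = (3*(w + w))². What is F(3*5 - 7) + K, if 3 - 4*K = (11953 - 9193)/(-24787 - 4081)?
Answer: 66534213/28868 ≈ 2304.8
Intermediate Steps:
K = 22341/28868 (K = ¾ - (11953 - 9193)/(4*(-24787 - 4081)) = ¾ - 690/(-28868) = ¾ - 690*(-1)/28868 = ¾ - ¼*(-690/7217) = ¾ + 345/14434 = 22341/28868 ≈ 0.77390)
F(w) = 36*w² (F(w) = (3*(2*w))² = (6*w)² = 36*w²)
F(3*5 - 7) + K = 36*(3*5 - 7)² + 22341/28868 = 36*(15 - 7)² + 22341/28868 = 36*8² + 22341/28868 = 36*64 + 22341/28868 = 2304 + 22341/28868 = 66534213/28868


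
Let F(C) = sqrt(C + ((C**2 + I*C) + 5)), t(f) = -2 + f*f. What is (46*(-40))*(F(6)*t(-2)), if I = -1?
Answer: -3680*sqrt(41) ≈ -23564.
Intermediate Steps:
t(f) = -2 + f**2
F(C) = sqrt(5 + C**2) (F(C) = sqrt(C + ((C**2 - C) + 5)) = sqrt(C + (5 + C**2 - C)) = sqrt(5 + C**2))
(46*(-40))*(F(6)*t(-2)) = (46*(-40))*(sqrt(5 + 6**2)*(-2 + (-2)**2)) = -1840*sqrt(5 + 36)*(-2 + 4) = -1840*sqrt(41)*2 = -3680*sqrt(41)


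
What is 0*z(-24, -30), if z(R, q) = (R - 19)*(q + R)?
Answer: 0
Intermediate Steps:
z(R, q) = (-19 + R)*(R + q)
0*z(-24, -30) = 0*((-24)**2 - 19*(-24) - 19*(-30) - 24*(-30)) = 0*(576 + 456 + 570 + 720) = 0*2322 = 0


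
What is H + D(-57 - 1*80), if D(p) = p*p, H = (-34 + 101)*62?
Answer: 22923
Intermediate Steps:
H = 4154 (H = 67*62 = 4154)
D(p) = p²
H + D(-57 - 1*80) = 4154 + (-57 - 1*80)² = 4154 + (-57 - 80)² = 4154 + (-137)² = 4154 + 18769 = 22923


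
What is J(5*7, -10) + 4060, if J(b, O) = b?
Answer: 4095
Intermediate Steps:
J(5*7, -10) + 4060 = 5*7 + 4060 = 35 + 4060 = 4095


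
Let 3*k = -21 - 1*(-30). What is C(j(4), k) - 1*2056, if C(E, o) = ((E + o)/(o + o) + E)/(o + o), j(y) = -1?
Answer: -18505/9 ≈ -2056.1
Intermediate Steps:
k = 3 (k = (-21 - 1*(-30))/3 = (-21 + 30)/3 = (⅓)*9 = 3)
C(E, o) = (E + (E + o)/(2*o))/(2*o) (C(E, o) = ((E + o)/((2*o)) + E)/((2*o)) = ((E + o)*(1/(2*o)) + E)*(1/(2*o)) = ((E + o)/(2*o) + E)*(1/(2*o)) = (E + (E + o)/(2*o))*(1/(2*o)) = (E + (E + o)/(2*o))/(2*o))
C(j(4), k) - 1*2056 = (¼)*(-1 + 3*(1 + 2*(-1)))/3² - 1*2056 = (¼)*(⅑)*(-1 + 3*(1 - 2)) - 2056 = (¼)*(⅑)*(-1 + 3*(-1)) - 2056 = (¼)*(⅑)*(-1 - 3) - 2056 = (¼)*(⅑)*(-4) - 2056 = -⅑ - 2056 = -18505/9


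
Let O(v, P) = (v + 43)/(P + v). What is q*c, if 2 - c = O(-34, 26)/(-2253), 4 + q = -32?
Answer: -108117/1502 ≈ -71.982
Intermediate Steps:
q = -36 (q = -4 - 32 = -36)
O(v, P) = (43 + v)/(P + v)
c = 12013/6008 (c = 2 - (43 - 34)/(26 - 34)/(-2253) = 2 - 9/(-8)*(-1)/2253 = 2 - (-⅛*9)*(-1)/2253 = 2 - (-9)*(-1)/(8*2253) = 2 - 1*3/6008 = 2 - 3/6008 = 12013/6008 ≈ 1.9995)
q*c = -36*12013/6008 = -108117/1502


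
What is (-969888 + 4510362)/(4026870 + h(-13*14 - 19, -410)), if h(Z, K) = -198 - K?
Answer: 1770237/2013541 ≈ 0.87917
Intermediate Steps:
(-969888 + 4510362)/(4026870 + h(-13*14 - 19, -410)) = (-969888 + 4510362)/(4026870 + (-198 - 1*(-410))) = 3540474/(4026870 + (-198 + 410)) = 3540474/(4026870 + 212) = 3540474/4027082 = 3540474*(1/4027082) = 1770237/2013541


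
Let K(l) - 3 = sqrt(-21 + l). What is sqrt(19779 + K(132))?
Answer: sqrt(19782 + sqrt(111)) ≈ 140.69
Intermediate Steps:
K(l) = 3 + sqrt(-21 + l)
sqrt(19779 + K(132)) = sqrt(19779 + (3 + sqrt(-21 + 132))) = sqrt(19779 + (3 + sqrt(111))) = sqrt(19782 + sqrt(111))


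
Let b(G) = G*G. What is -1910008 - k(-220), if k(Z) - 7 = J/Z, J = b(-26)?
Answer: -105050656/55 ≈ -1.9100e+6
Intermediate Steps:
b(G) = G²
J = 676 (J = (-26)² = 676)
k(Z) = 7 + 676/Z
-1910008 - k(-220) = -1910008 - (7 + 676/(-220)) = -1910008 - (7 + 676*(-1/220)) = -1910008 - (7 - 169/55) = -1910008 - 1*216/55 = -1910008 - 216/55 = -105050656/55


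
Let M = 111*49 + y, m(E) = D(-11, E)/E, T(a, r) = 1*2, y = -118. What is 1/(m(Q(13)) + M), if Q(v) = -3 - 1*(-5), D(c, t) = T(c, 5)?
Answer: 1/5322 ≈ 0.00018790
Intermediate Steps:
T(a, r) = 2
D(c, t) = 2
Q(v) = 2 (Q(v) = -3 + 5 = 2)
m(E) = 2/E
M = 5321 (M = 111*49 - 118 = 5439 - 118 = 5321)
1/(m(Q(13)) + M) = 1/(2/2 + 5321) = 1/(2*(1/2) + 5321) = 1/(1 + 5321) = 1/5322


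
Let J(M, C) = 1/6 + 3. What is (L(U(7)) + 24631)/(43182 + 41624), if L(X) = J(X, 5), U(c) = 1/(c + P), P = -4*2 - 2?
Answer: 147805/508836 ≈ 0.29048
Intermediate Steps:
P = -10 (P = -8 - 2 = -10)
U(c) = 1/(-10 + c) (U(c) = 1/(c - 10) = 1/(-10 + c))
J(M, C) = 19/6 (J(M, C) = ⅙ + 3 = 19/6)
L(X) = 19/6
(L(U(7)) + 24631)/(43182 + 41624) = (19/6 + 24631)/(43182 + 41624) = (147805/6)/84806 = (147805/6)*(1/84806) = 147805/508836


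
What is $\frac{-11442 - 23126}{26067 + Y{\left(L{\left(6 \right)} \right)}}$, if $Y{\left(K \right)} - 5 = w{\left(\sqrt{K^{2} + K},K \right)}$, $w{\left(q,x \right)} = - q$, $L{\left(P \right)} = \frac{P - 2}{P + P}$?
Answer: $- \frac{51852}{39107} \approx -1.3259$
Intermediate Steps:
$L{\left(P \right)} = \frac{-2 + P}{2 P}$
$Y{\left(K \right)} = 5 - \sqrt{K + K^{2}}$ ($Y{\left(K \right)} = 5 - \sqrt{K^{2} + K} = 5 - \sqrt{K + K^{2}}$)
$\frac{-11442 - 23126}{26067 + Y{\left(L{\left(6 \right)} \right)}} = \frac{-11442 - 23126}{26067 + \left(5 - \sqrt{\frac{-2 + 6}{2 \cdot 6} \left(1 + \frac{-2 + 6}{2 \cdot 6}\right)}\right)} = - \frac{34568}{26067 + \left(5 - \sqrt{\frac{1}{2} \cdot \frac{1}{6} \cdot 4 \left(1 + \frac{1}{2} \cdot \frac{1}{6} \cdot 4\right)}\right)} = - \frac{34568}{26067 + \left(5 - \sqrt{\frac{1 + \frac{1}{3}}{3}}\right)} = - \frac{34568}{26067 + \left(5 - \sqrt{\frac{1}{3} \cdot \frac{4}{3}}\right)} = - \frac{34568}{26067 + \left(5 - \sqrt{\frac{4}{9}}\right)} = - \frac{34568}{26067 + \left(5 - \frac{2}{3}\right)} = - \frac{34568}{26067 + \frac{13}{3}} = - \frac{34568}{\frac{78214}{3}} = \left(-34568\right) \frac{3}{78214} = - \frac{51852}{39107}$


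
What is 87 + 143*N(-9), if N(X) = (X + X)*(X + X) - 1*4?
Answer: 45847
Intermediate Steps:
N(X) = -4 + 4*X² (N(X) = (2*X)*(2*X) - 4 = 4*X² - 4 = -4 + 4*X²)
87 + 143*N(-9) = 87 + 143*(-4 + 4*(-9)²) = 87 + 143*(-4 + 4*81) = 87 + 143*(-4 + 324) = 87 + 143*320 = 87 + 45760 = 45847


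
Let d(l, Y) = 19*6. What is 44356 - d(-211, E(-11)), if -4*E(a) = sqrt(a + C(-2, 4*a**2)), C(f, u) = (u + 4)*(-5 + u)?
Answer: 44242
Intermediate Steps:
C(f, u) = (-5 + u)*(4 + u) (C(f, u) = (4 + u)*(-5 + u) = (-5 + u)*(4 + u))
E(a) = -sqrt(-20 + a - 4*a**2 + 16*a**4)/4 (E(a) = -sqrt(a + (-20 + (4*a**2)**2 - 4*a**2))/4 = -sqrt(a + (-20 + 16*a**4 - 4*a**2))/4 = -sqrt(a + (-20 - 4*a**2 + 16*a**4))/4 = -sqrt(-20 + a - 4*a**2 + 16*a**4)/4)
d(l, Y) = 114
44356 - d(-211, E(-11)) = 44356 - 1*114 = 44356 - 114 = 44242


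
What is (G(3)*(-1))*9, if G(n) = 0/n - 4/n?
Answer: 12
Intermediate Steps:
G(n) = -4/n (G(n) = 0 - 4/n = -4/n)
(G(3)*(-1))*9 = (-4/3*(-1))*9 = (-4*1/3*(-1))*9 = -4/3*(-1)*9 = (4/3)*9 = 12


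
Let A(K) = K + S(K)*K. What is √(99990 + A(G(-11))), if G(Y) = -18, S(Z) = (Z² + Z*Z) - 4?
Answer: 6*√2455 ≈ 297.29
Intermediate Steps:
S(Z) = -4 + 2*Z² (S(Z) = (Z² + Z²) - 4 = 2*Z² - 4 = -4 + 2*Z²)
A(K) = K + K*(-4 + 2*K²) (A(K) = K + (-4 + 2*K²)*K = K + K*(-4 + 2*K²))
√(99990 + A(G(-11))) = √(99990 - 18*(-3 + 2*(-18)²)) = √(99990 - 18*(-3 + 2*324)) = √(99990 - 18*(-3 + 648)) = √(99990 - 18*645) = √(99990 - 11610) = √88380 = 6*√2455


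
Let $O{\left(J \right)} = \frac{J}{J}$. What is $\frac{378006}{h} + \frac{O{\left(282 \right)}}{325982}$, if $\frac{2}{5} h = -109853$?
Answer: $- \frac{246445754519}{179050503230} \approx -1.3764$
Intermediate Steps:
$h = - \frac{549265}{2}$ ($h = \frac{5}{2} \left(-109853\right) = - \frac{549265}{2} \approx -2.7463 \cdot 10^{5}$)
$O{\left(J \right)} = 1$
$\frac{378006}{h} + \frac{O{\left(282 \right)}}{325982} = \frac{378006}{- \frac{549265}{2}} + 1 \cdot \frac{1}{325982} = 378006 \left(- \frac{2}{549265}\right) + 1 \cdot \frac{1}{325982} = - \frac{756012}{549265} + \frac{1}{325982} = - \frac{246445754519}{179050503230}$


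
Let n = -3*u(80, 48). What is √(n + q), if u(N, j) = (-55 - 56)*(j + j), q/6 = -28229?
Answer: I*√137406 ≈ 370.68*I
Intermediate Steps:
q = -169374 (q = 6*(-28229) = -169374)
u(N, j) = -222*j
n = 31968 (n = -(-666)*48 = -3*(-10656) = 31968)
√(n + q) = √(31968 - 169374) = √(-137406) = I*√137406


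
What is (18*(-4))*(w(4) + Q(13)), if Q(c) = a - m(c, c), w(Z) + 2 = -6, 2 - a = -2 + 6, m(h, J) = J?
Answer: 1656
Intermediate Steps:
a = -2 (a = 2 - (-2 + 6) = 2 - 1*4 = 2 - 4 = -2)
w(Z) = -8 (w(Z) = -2 - 6 = -8)
Q(c) = -2 - c
(18*(-4))*(w(4) + Q(13)) = (18*(-4))*(-8 + (-2 - 1*13)) = -72*(-8 + (-2 - 13)) = -72*(-8 - 15) = -72*(-23) = 1656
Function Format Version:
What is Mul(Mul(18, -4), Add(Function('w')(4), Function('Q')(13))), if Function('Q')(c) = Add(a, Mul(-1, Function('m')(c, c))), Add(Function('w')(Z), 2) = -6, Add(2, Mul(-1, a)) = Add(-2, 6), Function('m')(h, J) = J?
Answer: 1656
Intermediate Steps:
a = -2 (a = Add(2, Mul(-1, Add(-2, 6))) = Add(2, Mul(-1, 4)) = Add(2, -4) = -2)
Function('w')(Z) = -8 (Function('w')(Z) = Add(-2, -6) = -8)
Function('Q')(c) = Add(-2, Mul(-1, c))
Mul(Mul(18, -4), Add(Function('w')(4), Function('Q')(13))) = Mul(Mul(18, -4), Add(-8, Add(-2, Mul(-1, 13)))) = Mul(-72, Add(-8, Add(-2, -13))) = Mul(-72, Add(-8, -15)) = Mul(-72, -23) = 1656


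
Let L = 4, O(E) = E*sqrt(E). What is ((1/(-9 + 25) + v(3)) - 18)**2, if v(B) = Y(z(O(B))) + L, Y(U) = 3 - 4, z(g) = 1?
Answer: 57121/256 ≈ 223.13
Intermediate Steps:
O(E) = E**(3/2)
Y(U) = -1
v(B) = 3 (v(B) = -1 + 4 = 3)
((1/(-9 + 25) + v(3)) - 18)**2 = ((1/(-9 + 25) + 3) - 18)**2 = ((1/16 + 3) - 18)**2 = (49/16 - 18)**2 = (-239/16)**2 = 57121/256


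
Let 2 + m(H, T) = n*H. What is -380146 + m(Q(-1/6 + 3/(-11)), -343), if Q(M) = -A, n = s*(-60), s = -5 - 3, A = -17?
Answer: -371988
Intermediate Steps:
s = -8
n = 480 (n = -8*(-60) = 480)
Q(M) = 17 (Q(M) = -1*(-17) = 17)
m(H, T) = -2 + 480*H
-380146 + m(Q(-1/6 + 3/(-11)), -343) = -380146 + (-2 + 480*17) = -380146 + (-2 + 8160) = -380146 + 8158 = -371988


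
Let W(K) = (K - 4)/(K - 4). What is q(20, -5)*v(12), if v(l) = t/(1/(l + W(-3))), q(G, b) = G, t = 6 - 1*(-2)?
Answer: 2080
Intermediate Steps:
W(K) = 1 (W(K) = (-4 + K)/(-4 + K) = 1)
t = 8 (t = 6 + 2 = 8)
v(l) = 8 + 8*l (v(l) = 8/(1/(l + 1)) = 8/(1/(1 + l)) = 8*(1 + l) = 8 + 8*l)
q(20, -5)*v(12) = 20*(8 + 8*12) = 20*(8 + 96) = 20*104 = 2080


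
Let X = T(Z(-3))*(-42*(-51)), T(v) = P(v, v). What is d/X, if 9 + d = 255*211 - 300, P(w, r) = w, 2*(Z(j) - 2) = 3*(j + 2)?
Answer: 5944/119 ≈ 49.950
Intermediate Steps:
Z(j) = 5 + 3*j/2 (Z(j) = 2 + (3*(j + 2))/2 = 2 + (3*(2 + j))/2 = 2 + (6 + 3*j)/2 = 2 + (3 + 3*j/2) = 5 + 3*j/2)
d = 53496 (d = -9 + (255*211 - 300) = -9 + (53805 - 300) = -9 + 53505 = 53496)
T(v) = v
X = 1071 (X = (5 + (3/2)*(-3))*(-42*(-51)) = (5 - 9/2)*2142 = (½)*2142 = 1071)
d/X = 53496/1071 = 53496*(1/1071) = 5944/119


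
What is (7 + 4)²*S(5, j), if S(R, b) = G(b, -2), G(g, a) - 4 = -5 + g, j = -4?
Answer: -605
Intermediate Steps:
G(g, a) = -1 + g (G(g, a) = 4 + (-5 + g) = -1 + g)
S(R, b) = -1 + b
(7 + 4)²*S(5, j) = (7 + 4)²*(-1 - 4) = 11²*(-5) = 121*(-5) = -605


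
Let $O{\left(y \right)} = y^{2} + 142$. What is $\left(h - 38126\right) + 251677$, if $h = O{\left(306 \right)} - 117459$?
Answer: $189870$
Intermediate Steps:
$O{\left(y \right)} = 142 + y^{2}$
$h = -23681$ ($h = \left(142 + 306^{2}\right) - 117459 = \left(142 + 93636\right) - 117459 = 93778 - 117459 = -23681$)
$\left(h - 38126\right) + 251677 = \left(-23681 - 38126\right) + 251677 = -61807 + 251677 = 189870$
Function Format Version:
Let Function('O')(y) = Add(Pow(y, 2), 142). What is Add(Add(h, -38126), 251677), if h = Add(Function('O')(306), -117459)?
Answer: 189870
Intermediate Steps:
Function('O')(y) = Add(142, Pow(y, 2))
h = -23681 (h = Add(Add(142, Pow(306, 2)), -117459) = Add(Add(142, 93636), -117459) = Add(93778, -117459) = -23681)
Add(Add(h, -38126), 251677) = Add(Add(-23681, -38126), 251677) = Add(-61807, 251677) = 189870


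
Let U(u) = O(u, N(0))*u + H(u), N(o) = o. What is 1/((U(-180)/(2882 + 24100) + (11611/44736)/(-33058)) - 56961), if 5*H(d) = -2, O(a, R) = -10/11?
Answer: -365779449636480/20835161020713881821 ≈ -1.7556e-5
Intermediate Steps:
O(a, R) = -10/11 (O(a, R) = -10*1/11 = -10/11)
H(d) = -⅖ (H(d) = (⅕)*(-2) = -⅖)
U(u) = -⅖ - 10*u/11 (U(u) = -10*u/11 - ⅖ = -⅖ - 10*u/11)
1/((U(-180)/(2882 + 24100) + (11611/44736)/(-33058)) - 56961) = 1/(((-⅖ - 10/11*(-180))/(2882 + 24100) + (11611/44736)/(-33058)) - 56961) = 1/(((-⅖ + 1800/11)/26982 + (11611*(1/44736))*(-1/33058)) - 56961) = 1/(((8978/55)*(1/26982) + (11611/44736)*(-1/33058)) - 56961) = 1/((4489/742005 - 11611/1478882688) - 56961) = 1/(2210029655459/365779449636480 - 56961) = 1/(-20835161020713881821/365779449636480) = -365779449636480/20835161020713881821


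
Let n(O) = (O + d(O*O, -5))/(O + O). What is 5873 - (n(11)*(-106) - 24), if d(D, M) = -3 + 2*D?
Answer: 78117/11 ≈ 7101.5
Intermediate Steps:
n(O) = (-3 + O + 2*O²)/(2*O) (n(O) = (O + (-3 + 2*(O*O)))/(O + O) = (O + (-3 + 2*O²))/((2*O)) = (-3 + O + 2*O²)*(1/(2*O)) = (-3 + O + 2*O²)/(2*O))
5873 - (n(11)*(-106) - 24) = 5873 - ((½ + 11 - 3/2/11)*(-106) - 24) = 5873 - ((½ + 11 - 3/2*1/11)*(-106) - 24) = 5873 - ((½ + 11 - 3/22)*(-106) - 24) = 5873 - ((125/11)*(-106) - 24) = 5873 - (-13250/11 - 24) = 5873 - 1*(-13514/11) = 5873 + 13514/11 = 78117/11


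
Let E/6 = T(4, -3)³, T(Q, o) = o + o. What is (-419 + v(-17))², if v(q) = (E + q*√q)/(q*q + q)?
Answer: 13285784783/73984 + 1801*I*√17/34 ≈ 1.7958e+5 + 218.4*I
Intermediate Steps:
T(Q, o) = 2*o
E = -1296 (E = 6*(2*(-3))³ = 6*(-6)³ = 6*(-216) = -1296)
v(q) = (-1296 + q^(3/2))/(q + q²) (v(q) = (-1296 + q*√q)/(q*q + q) = (-1296 + q^(3/2))/(q² + q) = (-1296 + q^(3/2))/(q + q²))
(-419 + v(-17))² = (-419 + (-1296 + (-17)^(3/2))/((-17)*(1 - 17)))² = (-419 - 1/17*(-1296 - 17*I*√17)/(-16))² = (-419 - 1/17*(-1/16)*(-1296 - 17*I*√17))² = (-419 + (-81/17 - I*√17/16))² = (-7204/17 - I*√17/16)²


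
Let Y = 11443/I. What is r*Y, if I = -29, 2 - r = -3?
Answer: -57215/29 ≈ -1972.9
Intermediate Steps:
r = 5 (r = 2 - 1*(-3) = 2 + 3 = 5)
Y = -11443/29 (Y = 11443/(-29) = 11443*(-1/29) = -11443/29 ≈ -394.59)
r*Y = 5*(-11443/29) = -57215/29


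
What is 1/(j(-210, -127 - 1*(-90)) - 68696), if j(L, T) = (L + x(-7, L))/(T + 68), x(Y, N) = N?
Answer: -31/2129996 ≈ -1.4554e-5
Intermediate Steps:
j(L, T) = 2*L/(68 + T) (j(L, T) = (L + L)/(T + 68) = (2*L)/(68 + T) = 2*L/(68 + T))
1/(j(-210, -127 - 1*(-90)) - 68696) = 1/(2*(-210)/(68 + (-127 - 1*(-90))) - 68696) = 1/(2*(-210)/(68 + (-127 + 90)) - 68696) = 1/(2*(-210)/(68 - 37) - 68696) = 1/(2*(-210)/31 - 68696) = 1/(2*(-210)*(1/31) - 68696) = 1/(-420/31 - 68696) = 1/(-2129996/31) = -31/2129996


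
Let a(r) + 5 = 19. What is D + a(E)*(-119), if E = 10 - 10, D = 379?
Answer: -1287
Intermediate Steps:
E = 0
a(r) = 14 (a(r) = -5 + 19 = 14)
D + a(E)*(-119) = 379 + 14*(-119) = 379 - 1666 = -1287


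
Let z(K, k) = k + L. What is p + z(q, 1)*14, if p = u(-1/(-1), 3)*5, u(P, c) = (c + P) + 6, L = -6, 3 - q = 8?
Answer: -20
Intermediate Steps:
q = -5 (q = 3 - 1*8 = 3 - 8 = -5)
u(P, c) = 6 + P + c (u(P, c) = (P + c) + 6 = 6 + P + c)
z(K, k) = -6 + k (z(K, k) = k - 6 = -6 + k)
p = 50 (p = (6 - 1/(-1) + 3)*5 = (6 - 1*(-1) + 3)*5 = (6 + 1 + 3)*5 = 10*5 = 50)
p + z(q, 1)*14 = 50 + (-6 + 1)*14 = 50 - 5*14 = 50 - 70 = -20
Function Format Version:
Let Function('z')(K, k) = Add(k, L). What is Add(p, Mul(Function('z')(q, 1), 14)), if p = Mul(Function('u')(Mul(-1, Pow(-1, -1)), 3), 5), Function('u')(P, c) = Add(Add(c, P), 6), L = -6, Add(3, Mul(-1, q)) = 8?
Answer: -20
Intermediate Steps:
q = -5 (q = Add(3, Mul(-1, 8)) = Add(3, -8) = -5)
Function('u')(P, c) = Add(6, P, c) (Function('u')(P, c) = Add(Add(P, c), 6) = Add(6, P, c))
Function('z')(K, k) = Add(-6, k) (Function('z')(K, k) = Add(k, -6) = Add(-6, k))
p = 50 (p = Mul(Add(6, Mul(-1, Pow(-1, -1)), 3), 5) = Mul(Add(6, Mul(-1, -1), 3), 5) = Mul(Add(6, 1, 3), 5) = Mul(10, 5) = 50)
Add(p, Mul(Function('z')(q, 1), 14)) = Add(50, Mul(Add(-6, 1), 14)) = Add(50, Mul(-5, 14)) = Add(50, -70) = -20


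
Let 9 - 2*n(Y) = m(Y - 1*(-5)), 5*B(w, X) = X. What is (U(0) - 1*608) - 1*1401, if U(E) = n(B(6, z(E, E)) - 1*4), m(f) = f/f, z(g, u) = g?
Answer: -2005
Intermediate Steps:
B(w, X) = X/5
m(f) = 1
n(Y) = 4 (n(Y) = 9/2 - ½*1 = 9/2 - ½ = 4)
U(E) = 4
(U(0) - 1*608) - 1*1401 = (4 - 1*608) - 1*1401 = (4 - 608) - 1401 = -604 - 1401 = -2005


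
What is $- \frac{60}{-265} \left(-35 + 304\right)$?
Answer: $\frac{3228}{53} \approx 60.906$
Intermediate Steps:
$- \frac{60}{-265} \left(-35 + 304\right) = \left(-60\right) \left(- \frac{1}{265}\right) 269 = \frac{12}{53} \cdot 269 = \frac{3228}{53}$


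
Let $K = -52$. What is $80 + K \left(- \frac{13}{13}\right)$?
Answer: $132$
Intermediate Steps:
$80 + K \left(- \frac{13}{13}\right) = 80 - 52 \left(- \frac{13}{13}\right) = 80 - 52 \left(\left(-13\right) \frac{1}{13}\right) = 80 - -52 = 80 + 52 = 132$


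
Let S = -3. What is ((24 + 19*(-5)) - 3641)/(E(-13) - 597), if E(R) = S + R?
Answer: 3712/613 ≈ 6.0555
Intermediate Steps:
E(R) = -3 + R
((24 + 19*(-5)) - 3641)/(E(-13) - 597) = ((24 + 19*(-5)) - 3641)/((-3 - 13) - 597) = ((24 - 95) - 3641)/(-16 - 597) = (-71 - 3641)/(-613) = -3712*(-1/613) = 3712/613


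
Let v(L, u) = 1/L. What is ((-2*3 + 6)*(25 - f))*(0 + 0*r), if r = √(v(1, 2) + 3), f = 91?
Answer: 0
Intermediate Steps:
r = 2 (r = √(1/1 + 3) = √(1 + 3) = √4 = 2)
((-2*3 + 6)*(25 - f))*(0 + 0*r) = ((-2*3 + 6)*(25 - 1*91))*(0 + 0*2) = ((-6 + 6)*(25 - 91))*(0 + 0) = (0*(-66))*0 = 0*0 = 0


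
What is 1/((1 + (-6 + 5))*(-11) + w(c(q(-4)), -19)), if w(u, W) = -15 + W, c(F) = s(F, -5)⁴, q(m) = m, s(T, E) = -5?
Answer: -1/34 ≈ -0.029412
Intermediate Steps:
c(F) = 625 (c(F) = (-5)⁴ = 625)
1/((1 + (-6 + 5))*(-11) + w(c(q(-4)), -19)) = 1/((1 + (-6 + 5))*(-11) + (-15 - 19)) = 1/((1 - 1)*(-11) - 34) = 1/(0*(-11) - 34) = 1/(0 - 34) = 1/(-34) = -1/34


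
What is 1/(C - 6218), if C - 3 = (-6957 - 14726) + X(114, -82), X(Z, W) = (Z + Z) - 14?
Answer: -1/27684 ≈ -3.6122e-5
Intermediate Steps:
X(Z, W) = -14 + 2*Z (X(Z, W) = 2*Z - 14 = -14 + 2*Z)
C = -21466 (C = 3 + ((-6957 - 14726) + (-14 + 2*114)) = 3 + (-21683 + (-14 + 228)) = 3 + (-21683 + 214) = 3 - 21469 = -21466)
1/(C - 6218) = 1/(-21466 - 6218) = 1/(-27684) = -1/27684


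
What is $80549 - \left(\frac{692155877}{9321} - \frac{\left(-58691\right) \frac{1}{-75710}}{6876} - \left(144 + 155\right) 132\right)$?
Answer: $\frac{74013320409238537}{1617448149720} \approx 45759.0$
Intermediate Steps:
$80549 - \left(\frac{692155877}{9321} - \frac{\left(-58691\right) \frac{1}{-75710}}{6876} - \left(144 + 155\right) 132\right) = 80549 + \left(\left(-74254 + 299 \cdot 132\right) + \left(\left(-58691\right) \left(- \frac{1}{75710}\right) \frac{1}{6876} + 68686 \left(- \frac{1}{18642}\right)\right)\right) = 80549 + \left(\left(-74254 + 39468\right) + \left(\frac{58691}{75710} \cdot \frac{1}{6876} - \frac{34343}{9321}\right)\right) = 80549 + \left(-34786 + \left(\frac{58691}{520581960} - \frac{34343}{9321}\right)\right) = 80549 - \frac{56270510602557743}{1617448149720} = \frac{74013320409238537}{1617448149720}$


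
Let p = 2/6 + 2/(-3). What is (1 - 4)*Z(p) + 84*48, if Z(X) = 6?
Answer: 4014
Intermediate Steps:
p = -⅓ (p = 2*(⅙) + 2*(-⅓) = ⅓ - ⅔ = -⅓ ≈ -0.33333)
(1 - 4)*Z(p) + 84*48 = (1 - 4)*6 + 84*48 = -3*6 + 4032 = -18 + 4032 = 4014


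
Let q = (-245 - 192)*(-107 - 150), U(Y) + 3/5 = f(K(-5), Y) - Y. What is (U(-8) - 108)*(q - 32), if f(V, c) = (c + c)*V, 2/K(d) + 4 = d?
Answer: -490313659/45 ≈ -1.0896e+7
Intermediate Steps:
K(d) = 2/(-4 + d)
f(V, c) = 2*V*c (f(V, c) = (2*c)*V = 2*V*c)
U(Y) = -3/5 - 13*Y/9 (U(Y) = -3/5 + (2*(2/(-4 - 5))*Y - Y) = -3/5 + (2*(2/(-9))*Y - Y) = -3/5 + (2*(2*(-1/9))*Y - Y) = -3/5 + (2*(-2/9)*Y - Y) = -3/5 + (-4*Y/9 - Y) = -3/5 - 13*Y/9)
q = 112309 (q = -437*(-257) = 112309)
(U(-8) - 108)*(q - 32) = ((-3/5 - 13/9*(-8)) - 108)*(112309 - 32) = ((-3/5 + 104/9) - 108)*112277 = (493/45 - 108)*112277 = -4367/45*112277 = -490313659/45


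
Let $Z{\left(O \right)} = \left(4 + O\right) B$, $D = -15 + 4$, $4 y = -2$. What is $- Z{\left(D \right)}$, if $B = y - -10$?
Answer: $\frac{133}{2} \approx 66.5$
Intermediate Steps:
$y = - \frac{1}{2}$ ($y = \frac{1}{4} \left(-2\right) = - \frac{1}{2} \approx -0.5$)
$B = \frac{19}{2}$ ($B = - \frac{1}{2} - -10 = - \frac{1}{2} + 10 = \frac{19}{2} \approx 9.5$)
$D = -11$
$Z{\left(O \right)} = 38 + \frac{19 O}{2}$ ($Z{\left(O \right)} = \left(4 + O\right) \frac{19}{2} = 38 + \frac{19 O}{2}$)
$- Z{\left(D \right)} = - (38 + \frac{19}{2} \left(-11\right)) = - (38 - \frac{209}{2}) = \left(-1\right) \left(- \frac{133}{2}\right) = \frac{133}{2}$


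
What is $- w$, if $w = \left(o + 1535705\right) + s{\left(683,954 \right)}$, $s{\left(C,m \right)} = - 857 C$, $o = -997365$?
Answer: $46991$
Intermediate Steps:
$w = -46991$ ($w = \left(-997365 + 1535705\right) - 585331 = 538340 - 585331 = -46991$)
$- w = \left(-1\right) \left(-46991\right) = 46991$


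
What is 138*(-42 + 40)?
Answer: -276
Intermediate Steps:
138*(-42 + 40) = 138*(-2) = -276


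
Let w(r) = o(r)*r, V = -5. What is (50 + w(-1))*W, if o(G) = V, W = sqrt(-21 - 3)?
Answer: 110*I*sqrt(6) ≈ 269.44*I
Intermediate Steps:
W = 2*I*sqrt(6) (W = sqrt(-24) = 2*I*sqrt(6) ≈ 4.899*I)
o(G) = -5
w(r) = -5*r
(50 + w(-1))*W = (50 - 5*(-1))*(2*I*sqrt(6)) = (50 + 5)*(2*I*sqrt(6)) = 55*(2*I*sqrt(6)) = 110*I*sqrt(6)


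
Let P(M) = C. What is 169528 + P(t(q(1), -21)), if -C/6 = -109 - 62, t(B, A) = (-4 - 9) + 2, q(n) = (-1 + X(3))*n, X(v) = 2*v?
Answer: 170554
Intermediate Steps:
q(n) = 5*n (q(n) = (-1 + 2*3)*n = (-1 + 6)*n = 5*n)
t(B, A) = -11 (t(B, A) = -13 + 2 = -11)
C = 1026 (C = -6*(-109 - 62) = -6*(-171) = 1026)
P(M) = 1026
169528 + P(t(q(1), -21)) = 169528 + 1026 = 170554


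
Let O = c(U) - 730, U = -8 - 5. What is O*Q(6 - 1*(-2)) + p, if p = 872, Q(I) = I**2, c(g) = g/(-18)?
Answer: -412216/9 ≈ -45802.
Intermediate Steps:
U = -13
c(g) = -g/18 (c(g) = g*(-1/18) = -g/18)
O = -13127/18 (O = -1/18*(-13) - 730 = 13/18 - 730 = -13127/18 ≈ -729.28)
O*Q(6 - 1*(-2)) + p = -13127*(6 - 1*(-2))**2/18 + 872 = -13127*(6 + 2)**2/18 + 872 = -13127/18*8**2 + 872 = -13127/18*64 + 872 = -420064/9 + 872 = -412216/9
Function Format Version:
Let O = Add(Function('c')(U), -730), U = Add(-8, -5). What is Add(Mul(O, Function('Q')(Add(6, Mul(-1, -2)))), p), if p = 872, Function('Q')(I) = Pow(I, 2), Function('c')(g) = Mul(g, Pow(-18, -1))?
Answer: Rational(-412216, 9) ≈ -45802.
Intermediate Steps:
U = -13
Function('c')(g) = Mul(Rational(-1, 18), g) (Function('c')(g) = Mul(g, Rational(-1, 18)) = Mul(Rational(-1, 18), g))
O = Rational(-13127, 18) (O = Add(Mul(Rational(-1, 18), -13), -730) = Add(Rational(13, 18), -730) = Rational(-13127, 18) ≈ -729.28)
Add(Mul(O, Function('Q')(Add(6, Mul(-1, -2)))), p) = Add(Mul(Rational(-13127, 18), Pow(Add(6, Mul(-1, -2)), 2)), 872) = Add(Mul(Rational(-13127, 18), Pow(Add(6, 2), 2)), 872) = Add(Mul(Rational(-13127, 18), Pow(8, 2)), 872) = Add(Mul(Rational(-13127, 18), 64), 872) = Add(Rational(-420064, 9), 872) = Rational(-412216, 9)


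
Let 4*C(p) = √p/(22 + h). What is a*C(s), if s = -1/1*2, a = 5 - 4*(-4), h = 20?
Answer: I*√2/8 ≈ 0.17678*I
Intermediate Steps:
a = 21 (a = 5 + 16 = 21)
s = -2 (s = -1*1*2 = -1*2 = -2)
C(p) = √p/168 (C(p) = (√p/(22 + 20))/4 = (√p/42)/4 = √p/168)
a*C(s) = 21*(√(-2)/168) = 21*((I*√2)/168) = 21*(I*√2/168) = I*√2/8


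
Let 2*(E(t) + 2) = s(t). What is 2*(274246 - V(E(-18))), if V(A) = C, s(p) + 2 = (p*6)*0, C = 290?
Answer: 547912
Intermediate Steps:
s(p) = -2 (s(p) = -2 + (p*6)*0 = -2 + (6*p)*0 = -2 + 0 = -2)
E(t) = -3 (E(t) = -2 + (1/2)*(-2) = -2 - 1 = -3)
V(A) = 290
2*(274246 - V(E(-18))) = 2*(274246 - 1*290) = 2*(274246 - 290) = 2*273956 = 547912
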